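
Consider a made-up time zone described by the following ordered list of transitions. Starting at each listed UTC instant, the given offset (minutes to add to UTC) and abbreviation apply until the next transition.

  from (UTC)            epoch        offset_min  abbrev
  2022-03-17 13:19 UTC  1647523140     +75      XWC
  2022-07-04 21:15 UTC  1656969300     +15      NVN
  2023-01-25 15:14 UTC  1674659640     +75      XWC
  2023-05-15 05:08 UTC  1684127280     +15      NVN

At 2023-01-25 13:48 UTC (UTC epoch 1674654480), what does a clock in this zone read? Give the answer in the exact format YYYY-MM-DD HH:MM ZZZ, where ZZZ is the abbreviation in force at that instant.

Query: 2023-01-25 13:48 UTC
Rule 2/4 (NVN, +00:15): 2022-07-04 21:15 UTC ≤ query < 2023-01-25 15:14 UTC
13·60 + 48 + 15 = 843 min
843 = 0·1440 + 843; 843 = 14·60 + 3 → 14:03, same day
→ 2023-01-25 14:03 NVN

2023-01-25 14:03 NVN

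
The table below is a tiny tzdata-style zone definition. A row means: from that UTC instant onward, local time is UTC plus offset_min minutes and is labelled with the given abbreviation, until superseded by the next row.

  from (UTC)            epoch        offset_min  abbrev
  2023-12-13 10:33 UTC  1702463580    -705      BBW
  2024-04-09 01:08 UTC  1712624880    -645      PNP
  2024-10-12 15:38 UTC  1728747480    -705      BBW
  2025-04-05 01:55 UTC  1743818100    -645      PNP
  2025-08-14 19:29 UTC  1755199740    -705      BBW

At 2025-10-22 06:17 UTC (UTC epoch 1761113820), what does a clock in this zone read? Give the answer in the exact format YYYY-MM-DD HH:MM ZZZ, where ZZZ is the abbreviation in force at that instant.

Query: 2025-10-22 06:17 UTC
Rule 5/5 (BBW, -11:45): 2025-08-14 19:29 UTC ≤ query < +∞
6·60 + 17 - 705 = -328 min
-328 = -1·1440 + 1112; 1112 = 18·60 + 32 → 18:32, 2025-10-22 - 1 day = 2025-10-21
→ 2025-10-21 18:32 BBW

2025-10-21 18:32 BBW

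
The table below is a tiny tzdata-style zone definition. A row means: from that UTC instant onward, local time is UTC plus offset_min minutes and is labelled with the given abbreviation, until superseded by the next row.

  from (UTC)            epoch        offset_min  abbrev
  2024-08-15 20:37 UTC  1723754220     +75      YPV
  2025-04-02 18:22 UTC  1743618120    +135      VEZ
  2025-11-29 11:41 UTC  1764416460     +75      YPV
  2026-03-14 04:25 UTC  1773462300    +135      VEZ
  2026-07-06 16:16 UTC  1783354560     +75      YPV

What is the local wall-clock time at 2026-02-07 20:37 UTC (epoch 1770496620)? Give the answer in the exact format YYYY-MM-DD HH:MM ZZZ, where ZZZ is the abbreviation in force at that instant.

2026-02-07 21:52 YPV

Query: 2026-02-07 20:37 UTC
Rule 3/5 (YPV, +01:15): 2025-11-29 11:41 UTC ≤ query < 2026-03-14 04:25 UTC
20·60 + 37 + 75 = 1312 min
1312 = 0·1440 + 1312; 1312 = 21·60 + 52 → 21:52, same day
→ 2026-02-07 21:52 YPV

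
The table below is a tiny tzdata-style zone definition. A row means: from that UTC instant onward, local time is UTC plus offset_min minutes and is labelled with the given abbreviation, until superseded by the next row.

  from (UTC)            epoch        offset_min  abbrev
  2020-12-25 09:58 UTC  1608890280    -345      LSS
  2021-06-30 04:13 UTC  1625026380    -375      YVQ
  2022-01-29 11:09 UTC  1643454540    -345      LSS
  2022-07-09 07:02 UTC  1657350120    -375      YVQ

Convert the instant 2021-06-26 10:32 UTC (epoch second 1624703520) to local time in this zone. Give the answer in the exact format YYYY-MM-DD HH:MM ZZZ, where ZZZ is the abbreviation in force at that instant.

2021-06-26 04:47 LSS

Query: 2021-06-26 10:32 UTC
Rule 1/4 (LSS, -05:45): 2020-12-25 09:58 UTC ≤ query < 2021-06-30 04:13 UTC
10·60 + 32 - 345 = 287 min
287 = 0·1440 + 287; 287 = 4·60 + 47 → 04:47, same day
→ 2021-06-26 04:47 LSS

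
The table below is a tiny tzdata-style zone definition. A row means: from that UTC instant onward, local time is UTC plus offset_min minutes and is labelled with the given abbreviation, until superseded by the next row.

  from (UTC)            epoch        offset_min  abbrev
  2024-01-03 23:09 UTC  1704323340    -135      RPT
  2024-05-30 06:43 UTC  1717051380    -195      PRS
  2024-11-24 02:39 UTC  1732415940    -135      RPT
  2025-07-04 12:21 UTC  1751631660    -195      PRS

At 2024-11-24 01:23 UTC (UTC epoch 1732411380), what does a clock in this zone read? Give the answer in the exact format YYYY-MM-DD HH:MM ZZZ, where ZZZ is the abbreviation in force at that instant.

Query: 2024-11-24 01:23 UTC
Rule 2/4 (PRS, -03:15): 2024-05-30 06:43 UTC ≤ query < 2024-11-24 02:39 UTC
1·60 + 23 - 195 = -112 min
-112 = -1·1440 + 1328; 1328 = 22·60 + 8 → 22:08, 2024-11-24 - 1 day = 2024-11-23
→ 2024-11-23 22:08 PRS

2024-11-23 22:08 PRS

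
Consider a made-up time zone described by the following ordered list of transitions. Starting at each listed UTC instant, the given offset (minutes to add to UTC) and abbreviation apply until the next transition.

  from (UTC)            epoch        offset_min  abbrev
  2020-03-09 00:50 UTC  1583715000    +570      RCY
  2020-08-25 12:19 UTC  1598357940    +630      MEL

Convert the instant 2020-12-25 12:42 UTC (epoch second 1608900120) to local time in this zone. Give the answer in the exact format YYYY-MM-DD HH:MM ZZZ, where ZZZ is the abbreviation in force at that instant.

2020-12-25 23:12 MEL

Query: 2020-12-25 12:42 UTC
Rule 2/2 (MEL, +10:30): 2020-08-25 12:19 UTC ≤ query < +∞
12·60 + 42 + 630 = 1392 min
1392 = 0·1440 + 1392; 1392 = 23·60 + 12 → 23:12, same day
→ 2020-12-25 23:12 MEL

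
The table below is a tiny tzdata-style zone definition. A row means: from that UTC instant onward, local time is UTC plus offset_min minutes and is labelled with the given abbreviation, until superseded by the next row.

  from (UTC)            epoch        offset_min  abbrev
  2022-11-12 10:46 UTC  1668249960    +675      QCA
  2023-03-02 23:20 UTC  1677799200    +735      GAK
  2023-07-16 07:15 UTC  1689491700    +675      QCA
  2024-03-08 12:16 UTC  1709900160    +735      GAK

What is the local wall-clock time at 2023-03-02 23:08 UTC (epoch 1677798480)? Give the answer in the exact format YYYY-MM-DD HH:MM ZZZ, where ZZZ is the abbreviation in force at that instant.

Query: 2023-03-02 23:08 UTC
Rule 1/4 (QCA, +11:15): 2022-11-12 10:46 UTC ≤ query < 2023-03-02 23:20 UTC
23·60 + 8 + 675 = 2063 min
2063 = 1·1440 + 623; 623 = 10·60 + 23 → 10:23, 2023-03-02 + 1 day = 2023-03-03
→ 2023-03-03 10:23 QCA

2023-03-03 10:23 QCA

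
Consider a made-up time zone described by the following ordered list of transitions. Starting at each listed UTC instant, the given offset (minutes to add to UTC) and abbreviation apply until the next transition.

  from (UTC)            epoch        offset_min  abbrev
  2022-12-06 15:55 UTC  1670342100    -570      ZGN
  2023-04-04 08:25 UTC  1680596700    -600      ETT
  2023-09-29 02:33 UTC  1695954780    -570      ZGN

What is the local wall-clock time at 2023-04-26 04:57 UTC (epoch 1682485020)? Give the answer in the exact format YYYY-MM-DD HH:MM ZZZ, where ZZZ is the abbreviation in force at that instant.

Query: 2023-04-26 04:57 UTC
Rule 2/3 (ETT, -10:00): 2023-04-04 08:25 UTC ≤ query < 2023-09-29 02:33 UTC
4·60 + 57 - 600 = -303 min
-303 = -1·1440 + 1137; 1137 = 18·60 + 57 → 18:57, 2023-04-26 - 1 day = 2023-04-25
→ 2023-04-25 18:57 ETT

2023-04-25 18:57 ETT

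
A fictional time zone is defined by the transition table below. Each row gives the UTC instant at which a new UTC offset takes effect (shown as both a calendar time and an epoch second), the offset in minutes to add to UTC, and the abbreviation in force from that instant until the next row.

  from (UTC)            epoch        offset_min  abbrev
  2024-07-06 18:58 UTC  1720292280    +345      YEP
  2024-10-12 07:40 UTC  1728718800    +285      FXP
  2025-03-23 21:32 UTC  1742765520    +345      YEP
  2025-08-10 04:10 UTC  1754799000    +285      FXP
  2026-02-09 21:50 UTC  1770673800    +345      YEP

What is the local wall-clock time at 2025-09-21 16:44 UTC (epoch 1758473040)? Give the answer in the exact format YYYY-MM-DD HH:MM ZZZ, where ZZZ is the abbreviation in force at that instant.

Query: 2025-09-21 16:44 UTC
Rule 4/5 (FXP, +04:45): 2025-08-10 04:10 UTC ≤ query < 2026-02-09 21:50 UTC
16·60 + 44 + 285 = 1289 min
1289 = 0·1440 + 1289; 1289 = 21·60 + 29 → 21:29, same day
→ 2025-09-21 21:29 FXP

2025-09-21 21:29 FXP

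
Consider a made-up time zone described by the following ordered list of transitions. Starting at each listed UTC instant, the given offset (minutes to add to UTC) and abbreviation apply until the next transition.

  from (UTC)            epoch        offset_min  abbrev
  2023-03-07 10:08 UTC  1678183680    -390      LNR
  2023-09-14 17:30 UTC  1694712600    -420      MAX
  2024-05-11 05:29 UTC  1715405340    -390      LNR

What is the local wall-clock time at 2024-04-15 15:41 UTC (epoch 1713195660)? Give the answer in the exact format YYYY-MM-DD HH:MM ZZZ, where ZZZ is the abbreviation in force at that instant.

Query: 2024-04-15 15:41 UTC
Rule 2/3 (MAX, -07:00): 2023-09-14 17:30 UTC ≤ query < 2024-05-11 05:29 UTC
15·60 + 41 - 420 = 521 min
521 = 0·1440 + 521; 521 = 8·60 + 41 → 08:41, same day
→ 2024-04-15 08:41 MAX

2024-04-15 08:41 MAX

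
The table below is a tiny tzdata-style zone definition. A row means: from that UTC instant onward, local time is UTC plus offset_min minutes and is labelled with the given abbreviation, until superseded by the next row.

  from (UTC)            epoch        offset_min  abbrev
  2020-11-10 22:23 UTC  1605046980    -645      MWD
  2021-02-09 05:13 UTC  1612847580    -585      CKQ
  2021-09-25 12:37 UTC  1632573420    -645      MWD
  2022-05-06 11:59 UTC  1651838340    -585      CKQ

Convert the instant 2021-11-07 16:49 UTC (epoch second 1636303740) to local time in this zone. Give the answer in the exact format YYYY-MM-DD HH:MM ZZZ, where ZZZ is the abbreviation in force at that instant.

Query: 2021-11-07 16:49 UTC
Rule 3/4 (MWD, -10:45): 2021-09-25 12:37 UTC ≤ query < 2022-05-06 11:59 UTC
16·60 + 49 - 645 = 364 min
364 = 0·1440 + 364; 364 = 6·60 + 4 → 06:04, same day
→ 2021-11-07 06:04 MWD

2021-11-07 06:04 MWD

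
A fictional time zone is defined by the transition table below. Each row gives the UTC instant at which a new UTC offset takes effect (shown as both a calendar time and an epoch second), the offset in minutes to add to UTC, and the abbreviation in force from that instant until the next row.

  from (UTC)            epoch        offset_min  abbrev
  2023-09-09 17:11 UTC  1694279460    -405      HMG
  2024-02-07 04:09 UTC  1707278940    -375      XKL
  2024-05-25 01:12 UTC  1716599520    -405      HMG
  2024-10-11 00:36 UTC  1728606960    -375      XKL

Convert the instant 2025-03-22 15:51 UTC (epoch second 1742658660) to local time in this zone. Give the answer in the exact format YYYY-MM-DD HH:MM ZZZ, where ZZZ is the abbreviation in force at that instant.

Query: 2025-03-22 15:51 UTC
Rule 4/4 (XKL, -06:15): 2024-10-11 00:36 UTC ≤ query < +∞
15·60 + 51 - 375 = 576 min
576 = 0·1440 + 576; 576 = 9·60 + 36 → 09:36, same day
→ 2025-03-22 09:36 XKL

2025-03-22 09:36 XKL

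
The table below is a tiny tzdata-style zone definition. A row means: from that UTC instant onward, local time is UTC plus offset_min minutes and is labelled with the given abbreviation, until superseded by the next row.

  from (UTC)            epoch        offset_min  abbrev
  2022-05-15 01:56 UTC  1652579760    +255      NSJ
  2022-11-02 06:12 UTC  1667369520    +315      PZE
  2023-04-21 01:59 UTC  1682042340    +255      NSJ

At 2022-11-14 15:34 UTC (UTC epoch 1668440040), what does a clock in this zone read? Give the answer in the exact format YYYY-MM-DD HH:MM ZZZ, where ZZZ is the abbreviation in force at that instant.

2022-11-14 20:49 PZE

Query: 2022-11-14 15:34 UTC
Rule 2/3 (PZE, +05:15): 2022-11-02 06:12 UTC ≤ query < 2023-04-21 01:59 UTC
15·60 + 34 + 315 = 1249 min
1249 = 0·1440 + 1249; 1249 = 20·60 + 49 → 20:49, same day
→ 2022-11-14 20:49 PZE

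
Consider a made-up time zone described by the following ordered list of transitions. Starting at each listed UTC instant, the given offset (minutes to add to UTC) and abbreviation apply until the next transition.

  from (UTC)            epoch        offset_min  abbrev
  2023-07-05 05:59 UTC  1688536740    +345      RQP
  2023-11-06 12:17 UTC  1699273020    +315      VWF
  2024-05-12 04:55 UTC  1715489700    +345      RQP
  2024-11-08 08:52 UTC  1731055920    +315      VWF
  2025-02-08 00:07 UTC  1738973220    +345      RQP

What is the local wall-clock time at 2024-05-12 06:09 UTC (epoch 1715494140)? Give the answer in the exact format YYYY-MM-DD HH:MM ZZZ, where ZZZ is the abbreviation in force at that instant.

2024-05-12 11:54 RQP

Query: 2024-05-12 06:09 UTC
Rule 3/5 (RQP, +05:45): 2024-05-12 04:55 UTC ≤ query < 2024-11-08 08:52 UTC
6·60 + 9 + 345 = 714 min
714 = 0·1440 + 714; 714 = 11·60 + 54 → 11:54, same day
→ 2024-05-12 11:54 RQP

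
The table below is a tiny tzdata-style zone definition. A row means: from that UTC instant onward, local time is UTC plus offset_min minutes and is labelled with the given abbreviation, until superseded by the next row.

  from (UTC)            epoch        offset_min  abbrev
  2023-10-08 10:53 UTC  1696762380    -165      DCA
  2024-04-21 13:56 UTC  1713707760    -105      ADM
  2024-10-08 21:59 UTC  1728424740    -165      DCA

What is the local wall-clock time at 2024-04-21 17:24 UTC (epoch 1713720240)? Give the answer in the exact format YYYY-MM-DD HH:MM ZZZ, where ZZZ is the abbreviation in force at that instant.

2024-04-21 15:39 ADM

Query: 2024-04-21 17:24 UTC
Rule 2/3 (ADM, -01:45): 2024-04-21 13:56 UTC ≤ query < 2024-10-08 21:59 UTC
17·60 + 24 - 105 = 939 min
939 = 0·1440 + 939; 939 = 15·60 + 39 → 15:39, same day
→ 2024-04-21 15:39 ADM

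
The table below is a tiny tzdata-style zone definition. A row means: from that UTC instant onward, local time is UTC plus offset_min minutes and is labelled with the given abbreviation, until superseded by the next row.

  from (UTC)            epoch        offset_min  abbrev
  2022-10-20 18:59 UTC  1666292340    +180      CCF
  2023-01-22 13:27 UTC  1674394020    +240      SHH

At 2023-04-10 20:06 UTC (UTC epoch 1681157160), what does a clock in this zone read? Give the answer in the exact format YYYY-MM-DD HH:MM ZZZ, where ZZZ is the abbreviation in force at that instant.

2023-04-11 00:06 SHH

Query: 2023-04-10 20:06 UTC
Rule 2/2 (SHH, +04:00): 2023-01-22 13:27 UTC ≤ query < +∞
20·60 + 6 + 240 = 1446 min
1446 = 1·1440 + 6; 6 = 0·60 + 6 → 00:06, 2023-04-10 + 1 day = 2023-04-11
→ 2023-04-11 00:06 SHH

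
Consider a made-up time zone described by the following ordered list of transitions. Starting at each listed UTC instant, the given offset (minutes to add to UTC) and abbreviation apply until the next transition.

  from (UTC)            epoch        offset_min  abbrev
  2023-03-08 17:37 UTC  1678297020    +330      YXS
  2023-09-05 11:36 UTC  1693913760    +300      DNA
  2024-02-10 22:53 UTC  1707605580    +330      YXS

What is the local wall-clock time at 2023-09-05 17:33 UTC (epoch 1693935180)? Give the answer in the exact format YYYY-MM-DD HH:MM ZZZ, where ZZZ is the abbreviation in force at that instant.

2023-09-05 22:33 DNA

Query: 2023-09-05 17:33 UTC
Rule 2/3 (DNA, +05:00): 2023-09-05 11:36 UTC ≤ query < 2024-02-10 22:53 UTC
17·60 + 33 + 300 = 1353 min
1353 = 0·1440 + 1353; 1353 = 22·60 + 33 → 22:33, same day
→ 2023-09-05 22:33 DNA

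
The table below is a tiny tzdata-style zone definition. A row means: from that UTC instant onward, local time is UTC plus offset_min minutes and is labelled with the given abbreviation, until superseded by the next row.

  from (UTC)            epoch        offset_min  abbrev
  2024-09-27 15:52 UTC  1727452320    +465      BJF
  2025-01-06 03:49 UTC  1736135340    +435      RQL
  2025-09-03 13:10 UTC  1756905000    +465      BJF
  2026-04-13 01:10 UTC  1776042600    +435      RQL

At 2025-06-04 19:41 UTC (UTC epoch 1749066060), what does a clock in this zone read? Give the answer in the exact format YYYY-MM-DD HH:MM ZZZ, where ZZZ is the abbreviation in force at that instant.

2025-06-05 02:56 RQL

Query: 2025-06-04 19:41 UTC
Rule 2/4 (RQL, +07:15): 2025-01-06 03:49 UTC ≤ query < 2025-09-03 13:10 UTC
19·60 + 41 + 435 = 1616 min
1616 = 1·1440 + 176; 176 = 2·60 + 56 → 02:56, 2025-06-04 + 1 day = 2025-06-05
→ 2025-06-05 02:56 RQL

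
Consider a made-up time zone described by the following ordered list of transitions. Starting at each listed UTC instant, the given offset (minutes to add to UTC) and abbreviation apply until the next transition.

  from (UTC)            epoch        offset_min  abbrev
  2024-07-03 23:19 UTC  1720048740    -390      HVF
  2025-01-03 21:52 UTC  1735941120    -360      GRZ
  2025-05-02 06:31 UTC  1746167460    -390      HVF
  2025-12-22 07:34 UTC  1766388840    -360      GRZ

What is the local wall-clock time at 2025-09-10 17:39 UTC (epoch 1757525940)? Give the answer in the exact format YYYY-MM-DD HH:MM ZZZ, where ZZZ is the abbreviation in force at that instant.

2025-09-10 11:09 HVF

Query: 2025-09-10 17:39 UTC
Rule 3/4 (HVF, -06:30): 2025-05-02 06:31 UTC ≤ query < 2025-12-22 07:34 UTC
17·60 + 39 - 390 = 669 min
669 = 0·1440 + 669; 669 = 11·60 + 9 → 11:09, same day
→ 2025-09-10 11:09 HVF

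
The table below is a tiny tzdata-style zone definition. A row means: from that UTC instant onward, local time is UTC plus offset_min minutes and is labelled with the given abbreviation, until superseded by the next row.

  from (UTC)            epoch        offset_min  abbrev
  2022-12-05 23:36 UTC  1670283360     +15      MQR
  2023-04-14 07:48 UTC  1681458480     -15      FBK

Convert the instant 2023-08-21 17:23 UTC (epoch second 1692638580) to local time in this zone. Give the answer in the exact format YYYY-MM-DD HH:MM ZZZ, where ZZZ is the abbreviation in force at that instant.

Query: 2023-08-21 17:23 UTC
Rule 2/2 (FBK, -00:15): 2023-04-14 07:48 UTC ≤ query < +∞
17·60 + 23 - 15 = 1028 min
1028 = 0·1440 + 1028; 1028 = 17·60 + 8 → 17:08, same day
→ 2023-08-21 17:08 FBK

2023-08-21 17:08 FBK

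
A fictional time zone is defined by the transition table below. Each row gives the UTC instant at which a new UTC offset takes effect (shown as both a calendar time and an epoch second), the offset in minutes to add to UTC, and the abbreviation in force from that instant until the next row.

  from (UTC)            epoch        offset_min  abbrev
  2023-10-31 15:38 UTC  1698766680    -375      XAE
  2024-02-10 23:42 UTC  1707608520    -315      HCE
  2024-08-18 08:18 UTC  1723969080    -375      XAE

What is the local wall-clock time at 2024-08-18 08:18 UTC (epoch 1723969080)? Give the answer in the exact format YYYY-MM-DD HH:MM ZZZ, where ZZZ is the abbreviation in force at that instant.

Query: 2024-08-18 08:18 UTC
Rule 3/3 (XAE, -06:15): 2024-08-18 08:18 UTC ≤ query < +∞
8·60 + 18 - 375 = 123 min
123 = 0·1440 + 123; 123 = 2·60 + 3 → 02:03, same day
→ 2024-08-18 02:03 XAE

2024-08-18 02:03 XAE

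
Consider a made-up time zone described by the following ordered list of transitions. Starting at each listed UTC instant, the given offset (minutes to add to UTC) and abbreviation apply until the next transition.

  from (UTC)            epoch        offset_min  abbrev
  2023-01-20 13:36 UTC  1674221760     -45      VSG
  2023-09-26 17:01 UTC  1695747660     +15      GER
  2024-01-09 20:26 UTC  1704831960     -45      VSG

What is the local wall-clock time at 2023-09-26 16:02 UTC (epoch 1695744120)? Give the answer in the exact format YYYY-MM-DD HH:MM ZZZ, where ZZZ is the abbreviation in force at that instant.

2023-09-26 15:17 VSG

Query: 2023-09-26 16:02 UTC
Rule 1/3 (VSG, -00:45): 2023-01-20 13:36 UTC ≤ query < 2023-09-26 17:01 UTC
16·60 + 2 - 45 = 917 min
917 = 0·1440 + 917; 917 = 15·60 + 17 → 15:17, same day
→ 2023-09-26 15:17 VSG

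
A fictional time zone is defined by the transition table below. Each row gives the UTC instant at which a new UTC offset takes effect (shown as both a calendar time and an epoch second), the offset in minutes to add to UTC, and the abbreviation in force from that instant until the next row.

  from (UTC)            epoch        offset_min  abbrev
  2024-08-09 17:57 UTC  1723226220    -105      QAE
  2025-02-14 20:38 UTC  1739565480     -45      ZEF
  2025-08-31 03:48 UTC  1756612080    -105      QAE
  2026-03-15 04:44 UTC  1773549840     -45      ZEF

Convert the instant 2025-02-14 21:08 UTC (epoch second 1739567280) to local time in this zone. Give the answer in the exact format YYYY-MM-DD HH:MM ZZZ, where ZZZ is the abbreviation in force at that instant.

2025-02-14 20:23 ZEF

Query: 2025-02-14 21:08 UTC
Rule 2/4 (ZEF, -00:45): 2025-02-14 20:38 UTC ≤ query < 2025-08-31 03:48 UTC
21·60 + 8 - 45 = 1223 min
1223 = 0·1440 + 1223; 1223 = 20·60 + 23 → 20:23, same day
→ 2025-02-14 20:23 ZEF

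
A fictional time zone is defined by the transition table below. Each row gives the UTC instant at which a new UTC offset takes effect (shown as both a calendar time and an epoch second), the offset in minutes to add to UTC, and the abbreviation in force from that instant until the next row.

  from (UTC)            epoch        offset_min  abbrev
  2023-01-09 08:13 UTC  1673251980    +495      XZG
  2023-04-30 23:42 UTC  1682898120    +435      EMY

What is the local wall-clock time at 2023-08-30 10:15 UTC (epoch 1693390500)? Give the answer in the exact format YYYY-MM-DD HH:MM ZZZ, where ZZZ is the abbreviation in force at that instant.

Query: 2023-08-30 10:15 UTC
Rule 2/2 (EMY, +07:15): 2023-04-30 23:42 UTC ≤ query < +∞
10·60 + 15 + 435 = 1050 min
1050 = 0·1440 + 1050; 1050 = 17·60 + 30 → 17:30, same day
→ 2023-08-30 17:30 EMY

2023-08-30 17:30 EMY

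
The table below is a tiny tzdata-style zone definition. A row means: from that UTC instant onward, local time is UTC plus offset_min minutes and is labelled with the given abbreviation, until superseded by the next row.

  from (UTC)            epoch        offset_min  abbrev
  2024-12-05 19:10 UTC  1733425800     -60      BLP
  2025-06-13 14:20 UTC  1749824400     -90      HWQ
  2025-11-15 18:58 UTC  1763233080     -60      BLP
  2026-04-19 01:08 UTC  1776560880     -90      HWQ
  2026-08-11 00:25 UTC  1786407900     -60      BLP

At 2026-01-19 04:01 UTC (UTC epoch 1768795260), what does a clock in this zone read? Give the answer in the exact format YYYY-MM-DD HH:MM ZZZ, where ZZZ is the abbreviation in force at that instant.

Query: 2026-01-19 04:01 UTC
Rule 3/5 (BLP, -01:00): 2025-11-15 18:58 UTC ≤ query < 2026-04-19 01:08 UTC
4·60 + 1 - 60 = 181 min
181 = 0·1440 + 181; 181 = 3·60 + 1 → 03:01, same day
→ 2026-01-19 03:01 BLP

2026-01-19 03:01 BLP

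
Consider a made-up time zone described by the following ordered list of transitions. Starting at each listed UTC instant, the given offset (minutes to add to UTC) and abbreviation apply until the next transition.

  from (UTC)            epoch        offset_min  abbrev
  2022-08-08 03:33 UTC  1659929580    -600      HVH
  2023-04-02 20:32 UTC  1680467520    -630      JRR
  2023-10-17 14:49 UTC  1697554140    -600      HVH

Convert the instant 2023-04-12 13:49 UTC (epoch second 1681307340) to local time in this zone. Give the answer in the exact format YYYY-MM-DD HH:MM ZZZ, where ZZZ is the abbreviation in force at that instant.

2023-04-12 03:19 JRR

Query: 2023-04-12 13:49 UTC
Rule 2/3 (JRR, -10:30): 2023-04-02 20:32 UTC ≤ query < 2023-10-17 14:49 UTC
13·60 + 49 - 630 = 199 min
199 = 0·1440 + 199; 199 = 3·60 + 19 → 03:19, same day
→ 2023-04-12 03:19 JRR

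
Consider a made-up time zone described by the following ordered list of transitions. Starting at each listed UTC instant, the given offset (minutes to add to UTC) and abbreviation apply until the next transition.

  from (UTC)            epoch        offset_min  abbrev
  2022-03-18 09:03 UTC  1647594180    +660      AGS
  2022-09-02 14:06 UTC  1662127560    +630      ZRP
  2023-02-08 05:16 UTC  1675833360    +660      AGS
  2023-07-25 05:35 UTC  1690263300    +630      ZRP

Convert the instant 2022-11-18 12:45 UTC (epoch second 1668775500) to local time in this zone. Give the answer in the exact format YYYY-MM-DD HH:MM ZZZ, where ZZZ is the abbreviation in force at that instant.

Query: 2022-11-18 12:45 UTC
Rule 2/4 (ZRP, +10:30): 2022-09-02 14:06 UTC ≤ query < 2023-02-08 05:16 UTC
12·60 + 45 + 630 = 1395 min
1395 = 0·1440 + 1395; 1395 = 23·60 + 15 → 23:15, same day
→ 2022-11-18 23:15 ZRP

2022-11-18 23:15 ZRP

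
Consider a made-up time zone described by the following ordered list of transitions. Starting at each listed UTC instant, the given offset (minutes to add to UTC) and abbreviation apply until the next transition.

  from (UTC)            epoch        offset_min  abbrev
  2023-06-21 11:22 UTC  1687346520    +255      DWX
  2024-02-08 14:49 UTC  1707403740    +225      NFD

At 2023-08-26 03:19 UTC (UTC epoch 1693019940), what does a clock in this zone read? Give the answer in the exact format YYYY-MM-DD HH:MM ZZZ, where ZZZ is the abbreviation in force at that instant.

Query: 2023-08-26 03:19 UTC
Rule 1/2 (DWX, +04:15): 2023-06-21 11:22 UTC ≤ query < 2024-02-08 14:49 UTC
3·60 + 19 + 255 = 454 min
454 = 0·1440 + 454; 454 = 7·60 + 34 → 07:34, same day
→ 2023-08-26 07:34 DWX

2023-08-26 07:34 DWX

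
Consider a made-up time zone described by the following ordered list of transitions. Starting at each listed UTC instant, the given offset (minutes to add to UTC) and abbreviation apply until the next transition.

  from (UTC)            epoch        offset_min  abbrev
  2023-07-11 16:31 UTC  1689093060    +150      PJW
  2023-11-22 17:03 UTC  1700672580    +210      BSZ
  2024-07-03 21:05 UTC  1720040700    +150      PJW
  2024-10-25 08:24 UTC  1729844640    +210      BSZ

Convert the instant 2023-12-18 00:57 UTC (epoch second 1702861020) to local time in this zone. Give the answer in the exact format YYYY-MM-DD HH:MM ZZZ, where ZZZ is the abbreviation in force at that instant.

2023-12-18 04:27 BSZ

Query: 2023-12-18 00:57 UTC
Rule 2/4 (BSZ, +03:30): 2023-11-22 17:03 UTC ≤ query < 2024-07-03 21:05 UTC
0·60 + 57 + 210 = 267 min
267 = 0·1440 + 267; 267 = 4·60 + 27 → 04:27, same day
→ 2023-12-18 04:27 BSZ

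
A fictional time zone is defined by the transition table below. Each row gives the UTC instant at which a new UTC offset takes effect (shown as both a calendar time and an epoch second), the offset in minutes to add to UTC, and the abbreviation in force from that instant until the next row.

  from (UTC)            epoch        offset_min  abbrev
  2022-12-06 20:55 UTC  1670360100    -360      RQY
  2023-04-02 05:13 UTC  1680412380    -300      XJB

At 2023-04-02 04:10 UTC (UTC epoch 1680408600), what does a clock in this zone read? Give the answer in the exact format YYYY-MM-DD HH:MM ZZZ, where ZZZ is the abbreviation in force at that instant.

Query: 2023-04-02 04:10 UTC
Rule 1/2 (RQY, -06:00): 2022-12-06 20:55 UTC ≤ query < 2023-04-02 05:13 UTC
4·60 + 10 - 360 = -110 min
-110 = -1·1440 + 1330; 1330 = 22·60 + 10 → 22:10, 2023-04-02 - 1 day = 2023-04-01
→ 2023-04-01 22:10 RQY

2023-04-01 22:10 RQY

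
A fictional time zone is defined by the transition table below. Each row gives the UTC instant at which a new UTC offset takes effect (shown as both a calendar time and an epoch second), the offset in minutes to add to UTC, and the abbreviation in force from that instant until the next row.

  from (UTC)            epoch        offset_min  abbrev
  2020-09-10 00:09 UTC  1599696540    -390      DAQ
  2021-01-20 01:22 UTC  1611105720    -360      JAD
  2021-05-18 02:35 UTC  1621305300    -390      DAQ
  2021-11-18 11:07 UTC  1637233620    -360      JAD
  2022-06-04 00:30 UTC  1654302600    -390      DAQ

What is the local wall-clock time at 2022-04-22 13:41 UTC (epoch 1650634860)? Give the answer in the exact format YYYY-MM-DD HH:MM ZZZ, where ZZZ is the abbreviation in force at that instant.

2022-04-22 07:41 JAD

Query: 2022-04-22 13:41 UTC
Rule 4/5 (JAD, -06:00): 2021-11-18 11:07 UTC ≤ query < 2022-06-04 00:30 UTC
13·60 + 41 - 360 = 461 min
461 = 0·1440 + 461; 461 = 7·60 + 41 → 07:41, same day
→ 2022-04-22 07:41 JAD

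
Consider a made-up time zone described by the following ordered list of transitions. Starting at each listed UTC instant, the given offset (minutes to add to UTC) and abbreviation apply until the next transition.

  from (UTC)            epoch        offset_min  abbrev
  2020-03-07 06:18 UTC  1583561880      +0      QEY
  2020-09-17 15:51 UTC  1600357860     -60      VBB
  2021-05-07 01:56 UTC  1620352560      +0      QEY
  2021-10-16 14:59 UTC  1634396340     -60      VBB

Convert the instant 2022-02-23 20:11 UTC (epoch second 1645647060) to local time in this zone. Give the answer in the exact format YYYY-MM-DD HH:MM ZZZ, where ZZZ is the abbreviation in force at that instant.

Query: 2022-02-23 20:11 UTC
Rule 4/4 (VBB, -01:00): 2021-10-16 14:59 UTC ≤ query < +∞
20·60 + 11 - 60 = 1151 min
1151 = 0·1440 + 1151; 1151 = 19·60 + 11 → 19:11, same day
→ 2022-02-23 19:11 VBB

2022-02-23 19:11 VBB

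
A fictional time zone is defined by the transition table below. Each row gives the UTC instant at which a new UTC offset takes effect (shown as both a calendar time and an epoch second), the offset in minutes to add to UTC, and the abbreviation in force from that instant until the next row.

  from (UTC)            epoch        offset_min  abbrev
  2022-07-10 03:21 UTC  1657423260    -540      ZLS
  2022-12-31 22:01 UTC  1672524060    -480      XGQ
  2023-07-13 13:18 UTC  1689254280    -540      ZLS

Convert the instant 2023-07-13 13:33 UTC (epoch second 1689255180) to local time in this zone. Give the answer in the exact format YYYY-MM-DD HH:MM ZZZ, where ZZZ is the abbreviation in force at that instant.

Query: 2023-07-13 13:33 UTC
Rule 3/3 (ZLS, -09:00): 2023-07-13 13:18 UTC ≤ query < +∞
13·60 + 33 - 540 = 273 min
273 = 0·1440 + 273; 273 = 4·60 + 33 → 04:33, same day
→ 2023-07-13 04:33 ZLS

2023-07-13 04:33 ZLS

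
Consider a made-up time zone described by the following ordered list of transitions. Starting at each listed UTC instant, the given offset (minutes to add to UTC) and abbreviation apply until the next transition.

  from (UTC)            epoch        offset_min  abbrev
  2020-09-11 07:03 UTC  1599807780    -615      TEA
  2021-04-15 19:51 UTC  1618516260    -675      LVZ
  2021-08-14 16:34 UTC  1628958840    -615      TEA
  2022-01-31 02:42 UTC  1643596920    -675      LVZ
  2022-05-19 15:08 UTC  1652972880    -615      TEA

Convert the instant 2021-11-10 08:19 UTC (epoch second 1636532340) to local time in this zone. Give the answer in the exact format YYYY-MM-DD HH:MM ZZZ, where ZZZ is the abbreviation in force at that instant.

Query: 2021-11-10 08:19 UTC
Rule 3/5 (TEA, -10:15): 2021-08-14 16:34 UTC ≤ query < 2022-01-31 02:42 UTC
8·60 + 19 - 615 = -116 min
-116 = -1·1440 + 1324; 1324 = 22·60 + 4 → 22:04, 2021-11-10 - 1 day = 2021-11-09
→ 2021-11-09 22:04 TEA

2021-11-09 22:04 TEA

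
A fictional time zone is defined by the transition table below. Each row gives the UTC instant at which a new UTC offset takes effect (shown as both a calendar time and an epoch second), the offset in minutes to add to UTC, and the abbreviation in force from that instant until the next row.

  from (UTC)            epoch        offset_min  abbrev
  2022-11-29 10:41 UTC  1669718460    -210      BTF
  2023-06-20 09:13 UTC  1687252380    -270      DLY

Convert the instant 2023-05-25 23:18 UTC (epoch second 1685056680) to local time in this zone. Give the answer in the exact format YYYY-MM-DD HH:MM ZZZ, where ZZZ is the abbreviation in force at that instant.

Query: 2023-05-25 23:18 UTC
Rule 1/2 (BTF, -03:30): 2022-11-29 10:41 UTC ≤ query < 2023-06-20 09:13 UTC
23·60 + 18 - 210 = 1188 min
1188 = 0·1440 + 1188; 1188 = 19·60 + 48 → 19:48, same day
→ 2023-05-25 19:48 BTF

2023-05-25 19:48 BTF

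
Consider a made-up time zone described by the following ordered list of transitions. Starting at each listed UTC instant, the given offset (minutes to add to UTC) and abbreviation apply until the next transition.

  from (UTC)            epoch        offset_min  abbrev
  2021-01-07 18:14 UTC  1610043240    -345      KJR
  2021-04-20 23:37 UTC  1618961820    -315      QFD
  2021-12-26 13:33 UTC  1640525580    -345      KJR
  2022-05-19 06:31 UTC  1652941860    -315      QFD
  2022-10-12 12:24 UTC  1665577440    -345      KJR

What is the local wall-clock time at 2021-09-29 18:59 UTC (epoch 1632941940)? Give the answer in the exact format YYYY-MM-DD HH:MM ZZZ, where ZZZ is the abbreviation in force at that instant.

Query: 2021-09-29 18:59 UTC
Rule 2/5 (QFD, -05:15): 2021-04-20 23:37 UTC ≤ query < 2021-12-26 13:33 UTC
18·60 + 59 - 315 = 824 min
824 = 0·1440 + 824; 824 = 13·60 + 44 → 13:44, same day
→ 2021-09-29 13:44 QFD

2021-09-29 13:44 QFD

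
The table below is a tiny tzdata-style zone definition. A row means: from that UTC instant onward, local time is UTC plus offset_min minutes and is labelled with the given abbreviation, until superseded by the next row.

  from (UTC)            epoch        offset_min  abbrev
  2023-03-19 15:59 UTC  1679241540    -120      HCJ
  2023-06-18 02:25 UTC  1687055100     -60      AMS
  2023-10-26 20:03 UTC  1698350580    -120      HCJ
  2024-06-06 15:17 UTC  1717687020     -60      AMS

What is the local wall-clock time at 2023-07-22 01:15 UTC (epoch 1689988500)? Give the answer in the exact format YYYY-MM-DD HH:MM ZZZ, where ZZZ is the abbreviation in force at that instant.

Query: 2023-07-22 01:15 UTC
Rule 2/4 (AMS, -01:00): 2023-06-18 02:25 UTC ≤ query < 2023-10-26 20:03 UTC
1·60 + 15 - 60 = 15 min
15 = 0·1440 + 15; 15 = 0·60 + 15 → 00:15, same day
→ 2023-07-22 00:15 AMS

2023-07-22 00:15 AMS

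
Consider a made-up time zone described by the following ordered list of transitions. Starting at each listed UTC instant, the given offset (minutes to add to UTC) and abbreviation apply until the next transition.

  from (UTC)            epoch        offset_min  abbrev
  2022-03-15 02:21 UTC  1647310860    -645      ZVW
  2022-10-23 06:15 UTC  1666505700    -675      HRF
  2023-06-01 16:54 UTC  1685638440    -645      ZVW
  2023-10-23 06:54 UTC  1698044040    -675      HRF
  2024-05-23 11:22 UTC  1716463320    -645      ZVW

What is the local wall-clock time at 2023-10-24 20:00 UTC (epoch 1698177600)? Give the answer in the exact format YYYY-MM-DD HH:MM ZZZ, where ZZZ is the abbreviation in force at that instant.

Query: 2023-10-24 20:00 UTC
Rule 4/5 (HRF, -11:15): 2023-10-23 06:54 UTC ≤ query < 2024-05-23 11:22 UTC
20·60 + 0 - 675 = 525 min
525 = 0·1440 + 525; 525 = 8·60 + 45 → 08:45, same day
→ 2023-10-24 08:45 HRF

2023-10-24 08:45 HRF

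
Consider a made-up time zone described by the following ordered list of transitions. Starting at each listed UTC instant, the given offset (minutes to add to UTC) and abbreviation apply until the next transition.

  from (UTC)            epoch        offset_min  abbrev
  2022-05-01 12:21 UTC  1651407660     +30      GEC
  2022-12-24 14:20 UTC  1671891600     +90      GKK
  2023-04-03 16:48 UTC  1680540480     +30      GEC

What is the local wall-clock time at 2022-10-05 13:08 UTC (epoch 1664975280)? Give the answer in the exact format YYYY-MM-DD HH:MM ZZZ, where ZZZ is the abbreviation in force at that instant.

Query: 2022-10-05 13:08 UTC
Rule 1/3 (GEC, +00:30): 2022-05-01 12:21 UTC ≤ query < 2022-12-24 14:20 UTC
13·60 + 8 + 30 = 818 min
818 = 0·1440 + 818; 818 = 13·60 + 38 → 13:38, same day
→ 2022-10-05 13:38 GEC

2022-10-05 13:38 GEC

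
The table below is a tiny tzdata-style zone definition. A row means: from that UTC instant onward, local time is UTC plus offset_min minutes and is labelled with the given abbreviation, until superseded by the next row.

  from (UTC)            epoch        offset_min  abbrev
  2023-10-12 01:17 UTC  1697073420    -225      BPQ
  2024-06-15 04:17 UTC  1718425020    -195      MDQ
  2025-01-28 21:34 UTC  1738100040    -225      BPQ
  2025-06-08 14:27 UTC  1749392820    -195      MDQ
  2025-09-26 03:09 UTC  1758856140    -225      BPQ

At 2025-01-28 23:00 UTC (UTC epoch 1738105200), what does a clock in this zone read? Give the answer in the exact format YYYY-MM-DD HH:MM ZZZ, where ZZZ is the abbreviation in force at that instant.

2025-01-28 19:15 BPQ

Query: 2025-01-28 23:00 UTC
Rule 3/5 (BPQ, -03:45): 2025-01-28 21:34 UTC ≤ query < 2025-06-08 14:27 UTC
23·60 + 0 - 225 = 1155 min
1155 = 0·1440 + 1155; 1155 = 19·60 + 15 → 19:15, same day
→ 2025-01-28 19:15 BPQ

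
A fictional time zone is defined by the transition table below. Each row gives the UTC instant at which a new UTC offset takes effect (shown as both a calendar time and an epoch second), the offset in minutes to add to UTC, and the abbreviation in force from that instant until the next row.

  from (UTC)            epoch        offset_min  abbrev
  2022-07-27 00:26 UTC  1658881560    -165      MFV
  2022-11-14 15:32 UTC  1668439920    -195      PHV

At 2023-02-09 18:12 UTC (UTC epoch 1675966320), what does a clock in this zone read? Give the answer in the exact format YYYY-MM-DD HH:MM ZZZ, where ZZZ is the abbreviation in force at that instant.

2023-02-09 14:57 PHV

Query: 2023-02-09 18:12 UTC
Rule 2/2 (PHV, -03:15): 2022-11-14 15:32 UTC ≤ query < +∞
18·60 + 12 - 195 = 897 min
897 = 0·1440 + 897; 897 = 14·60 + 57 → 14:57, same day
→ 2023-02-09 14:57 PHV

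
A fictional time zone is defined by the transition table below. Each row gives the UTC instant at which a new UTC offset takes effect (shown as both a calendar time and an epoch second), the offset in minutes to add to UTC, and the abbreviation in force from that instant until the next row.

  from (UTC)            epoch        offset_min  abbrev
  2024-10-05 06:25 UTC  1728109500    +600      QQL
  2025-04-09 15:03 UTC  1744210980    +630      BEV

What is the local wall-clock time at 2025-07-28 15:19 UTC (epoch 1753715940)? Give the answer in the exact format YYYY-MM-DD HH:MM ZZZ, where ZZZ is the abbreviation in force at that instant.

Query: 2025-07-28 15:19 UTC
Rule 2/2 (BEV, +10:30): 2025-04-09 15:03 UTC ≤ query < +∞
15·60 + 19 + 630 = 1549 min
1549 = 1·1440 + 109; 109 = 1·60 + 49 → 01:49, 2025-07-28 + 1 day = 2025-07-29
→ 2025-07-29 01:49 BEV

2025-07-29 01:49 BEV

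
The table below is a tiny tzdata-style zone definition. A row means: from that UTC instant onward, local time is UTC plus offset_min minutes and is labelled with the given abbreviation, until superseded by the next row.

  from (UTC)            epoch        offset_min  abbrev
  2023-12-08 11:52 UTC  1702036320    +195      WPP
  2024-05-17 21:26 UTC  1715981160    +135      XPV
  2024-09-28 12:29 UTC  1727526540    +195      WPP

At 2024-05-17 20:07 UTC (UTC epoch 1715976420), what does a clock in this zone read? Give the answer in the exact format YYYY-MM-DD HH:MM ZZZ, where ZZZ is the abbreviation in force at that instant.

Query: 2024-05-17 20:07 UTC
Rule 1/3 (WPP, +03:15): 2023-12-08 11:52 UTC ≤ query < 2024-05-17 21:26 UTC
20·60 + 7 + 195 = 1402 min
1402 = 0·1440 + 1402; 1402 = 23·60 + 22 → 23:22, same day
→ 2024-05-17 23:22 WPP

2024-05-17 23:22 WPP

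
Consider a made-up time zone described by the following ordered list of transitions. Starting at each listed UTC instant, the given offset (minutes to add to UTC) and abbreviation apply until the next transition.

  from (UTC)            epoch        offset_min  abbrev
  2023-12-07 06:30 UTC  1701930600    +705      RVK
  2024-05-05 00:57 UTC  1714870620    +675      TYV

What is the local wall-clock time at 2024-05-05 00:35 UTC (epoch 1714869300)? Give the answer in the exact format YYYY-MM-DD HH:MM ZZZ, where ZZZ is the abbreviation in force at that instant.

2024-05-05 12:20 RVK

Query: 2024-05-05 00:35 UTC
Rule 1/2 (RVK, +11:45): 2023-12-07 06:30 UTC ≤ query < 2024-05-05 00:57 UTC
0·60 + 35 + 705 = 740 min
740 = 0·1440 + 740; 740 = 12·60 + 20 → 12:20, same day
→ 2024-05-05 12:20 RVK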